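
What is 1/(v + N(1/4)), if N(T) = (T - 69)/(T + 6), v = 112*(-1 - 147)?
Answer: -1/16587 ≈ -6.0288e-5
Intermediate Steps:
v = -16576 (v = 112*(-148) = -16576)
N(T) = (-69 + T)/(6 + T)
1/(v + N(1/4)) = 1/(-16576 + (-69 + 1/4)/(6 + 1/4)) = 1/(-16576 - 275/4/(25/4)) = 1/(-16576 + (4/25)*(-275/4)) = 1/(-16576 - 11) = 1/(-16587) = -1/16587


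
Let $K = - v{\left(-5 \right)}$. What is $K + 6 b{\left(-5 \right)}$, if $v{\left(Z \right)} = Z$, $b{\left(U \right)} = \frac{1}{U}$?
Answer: $\frac{19}{5} \approx 3.8$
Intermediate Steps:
$K = 5$ ($K = \left(-1\right) \left(-5\right) = 5$)
$K + 6 b{\left(-5 \right)} = 5 + \frac{6}{-5} = 5 + 6 \left(- \frac{1}{5}\right) = 5 - \frac{6}{5} = \frac{19}{5}$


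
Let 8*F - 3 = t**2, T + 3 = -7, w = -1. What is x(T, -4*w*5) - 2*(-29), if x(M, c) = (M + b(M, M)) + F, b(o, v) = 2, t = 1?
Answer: 101/2 ≈ 50.500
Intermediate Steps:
T = -10 (T = -3 - 7 = -10)
F = 1/2 (F = 3/8 + (1/8)*1**2 = 3/8 + (1/8)*1 = 3/8 + 1/8 = 1/2 ≈ 0.50000)
x(M, c) = 5/2 + M (x(M, c) = (M + 2) + 1/2 = (2 + M) + 1/2 = 5/2 + M)
x(T, -4*w*5) - 2*(-29) = (5/2 - 10) - 2*(-29) = -15/2 + 58 = 101/2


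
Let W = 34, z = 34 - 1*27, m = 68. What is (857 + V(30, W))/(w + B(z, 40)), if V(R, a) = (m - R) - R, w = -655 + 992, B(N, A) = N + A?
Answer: 865/384 ≈ 2.2526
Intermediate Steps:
z = 7 (z = 34 - 27 = 7)
B(N, A) = A + N
w = 337
V(R, a) = 68 - 2*R (V(R, a) = (68 - R) - R = 68 - 2*R)
(857 + V(30, W))/(w + B(z, 40)) = (857 + (68 - 2*30))/(337 + (40 + 7)) = (857 + (68 - 60))/(337 + 47) = (857 + 8)/384 = 865*(1/384) = 865/384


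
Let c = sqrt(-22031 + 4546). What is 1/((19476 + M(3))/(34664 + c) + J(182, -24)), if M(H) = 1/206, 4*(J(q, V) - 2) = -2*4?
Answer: 1020112/573151 + 206*I*sqrt(17485)/4012057 ≈ 1.7798 + 0.0067894*I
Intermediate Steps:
J(q, V) = 0 (J(q, V) = 2 + (-2*4)/4 = 2 + (1/4)*(-8) = 2 - 2 = 0)
c = I*sqrt(17485) (c = sqrt(-17485) = I*sqrt(17485) ≈ 132.23*I)
M(H) = 1/206
1/((19476 + M(3))/(34664 + c) + J(182, -24)) = 1/((19476 + 1/206)/(34664 + I*sqrt(17485)) + 0) = 1/(4012057/(206*(34664 + I*sqrt(17485))) + 0) = 1/(4012057/(206*(34664 + I*sqrt(17485)))) = 1020112/573151 + 206*I*sqrt(17485)/4012057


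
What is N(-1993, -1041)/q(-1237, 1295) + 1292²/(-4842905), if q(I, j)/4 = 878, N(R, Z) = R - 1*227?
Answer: -4153426067/4252070590 ≈ -0.97680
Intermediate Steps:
N(R, Z) = -227 + R (N(R, Z) = R - 227 = -227 + R)
q(I, j) = 3512 (q(I, j) = 4*878 = 3512)
N(-1993, -1041)/q(-1237, 1295) + 1292²/(-4842905) = (-227 - 1993)/3512 + 1292²/(-4842905) = -2220*1/3512 + 1669264*(-1/4842905) = -555/878 - 1669264/4842905 = -4153426067/4252070590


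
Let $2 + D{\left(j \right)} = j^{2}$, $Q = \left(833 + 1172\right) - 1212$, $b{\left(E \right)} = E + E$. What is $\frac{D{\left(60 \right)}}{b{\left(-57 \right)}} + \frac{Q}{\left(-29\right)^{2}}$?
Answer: $- \frac{1467758}{47937} \approx -30.618$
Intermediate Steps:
$b{\left(E \right)} = 2 E$
$Q = 793$ ($Q = 2005 - 1212 = 793$)
$D{\left(j \right)} = -2 + j^{2}$
$\frac{D{\left(60 \right)}}{b{\left(-57 \right)}} + \frac{Q}{\left(-29\right)^{2}} = \frac{-2 + 60^{2}}{2 \left(-57\right)} + \frac{793}{\left(-29\right)^{2}} = \frac{-2 + 3600}{-114} + \frac{793}{841} = 3598 \left(- \frac{1}{114}\right) + 793 \cdot \frac{1}{841} = - \frac{1799}{57} + \frac{793}{841} = - \frac{1467758}{47937}$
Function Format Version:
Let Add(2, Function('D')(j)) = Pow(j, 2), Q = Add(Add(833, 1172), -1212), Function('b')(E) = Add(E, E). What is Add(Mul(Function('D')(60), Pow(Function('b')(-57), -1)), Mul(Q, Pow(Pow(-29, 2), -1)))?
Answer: Rational(-1467758, 47937) ≈ -30.618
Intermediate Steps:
Function('b')(E) = Mul(2, E)
Q = 793 (Q = Add(2005, -1212) = 793)
Function('D')(j) = Add(-2, Pow(j, 2))
Add(Mul(Function('D')(60), Pow(Function('b')(-57), -1)), Mul(Q, Pow(Pow(-29, 2), -1))) = Add(Mul(Add(-2, Pow(60, 2)), Pow(Mul(2, -57), -1)), Mul(793, Pow(Pow(-29, 2), -1))) = Add(Mul(Add(-2, 3600), Pow(-114, -1)), Mul(793, Pow(841, -1))) = Add(Mul(3598, Rational(-1, 114)), Mul(793, Rational(1, 841))) = Add(Rational(-1799, 57), Rational(793, 841)) = Rational(-1467758, 47937)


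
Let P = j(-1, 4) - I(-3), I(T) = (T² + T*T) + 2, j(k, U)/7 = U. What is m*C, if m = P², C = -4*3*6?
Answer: -4608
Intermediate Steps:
j(k, U) = 7*U
I(T) = 2 + 2*T² (I(T) = (T² + T²) + 2 = 2*T² + 2 = 2 + 2*T²)
C = -72 (C = -12*6 = -72)
P = 8 (P = 7*4 - (2 + 2*(-3)²) = 28 - (2 + 2*9) = 28 - (2 + 18) = 28 - 1*20 = 28 - 20 = 8)
m = 64 (m = 8² = 64)
m*C = 64*(-72) = -4608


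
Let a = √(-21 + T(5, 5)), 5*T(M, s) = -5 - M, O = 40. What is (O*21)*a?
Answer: 840*I*√23 ≈ 4028.5*I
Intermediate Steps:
T(M, s) = -1 - M/5 (T(M, s) = (-5 - M)/5 = -1 - M/5)
a = I*√23 (a = √(-21 + (-1 - ⅕*5)) = √(-21 + (-1 - 1)) = √(-21 - 2) = √(-23) = I*√23 ≈ 4.7958*I)
(O*21)*a = (40*21)*(I*√23) = 840*(I*√23) = 840*I*√23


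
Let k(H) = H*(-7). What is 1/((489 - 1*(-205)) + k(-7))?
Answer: 1/743 ≈ 0.0013459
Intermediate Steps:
k(H) = -7*H
1/((489 - 1*(-205)) + k(-7)) = 1/((489 - 1*(-205)) - 7*(-7)) = 1/((489 + 205) + 49) = 1/(694 + 49) = 1/743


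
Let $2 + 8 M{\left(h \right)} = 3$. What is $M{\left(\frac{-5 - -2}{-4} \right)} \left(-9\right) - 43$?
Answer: $- \frac{353}{8} \approx -44.125$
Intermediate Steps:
$M{\left(h \right)} = \frac{1}{8}$ ($M{\left(h \right)} = - \frac{1}{4} + \frac{1}{8} \cdot 3 = - \frac{1}{4} + \frac{3}{8} = \frac{1}{8}$)
$M{\left(\frac{-5 - -2}{-4} \right)} \left(-9\right) - 43 = \frac{1}{8} \left(-9\right) - 43 = - \frac{9}{8} - 43 = - \frac{353}{8}$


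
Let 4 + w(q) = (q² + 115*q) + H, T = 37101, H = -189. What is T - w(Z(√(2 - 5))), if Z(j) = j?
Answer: 37297 - 115*I*√3 ≈ 37297.0 - 199.19*I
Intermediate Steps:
w(q) = -193 + q² + 115*q (w(q) = -4 + ((q² + 115*q) - 189) = -4 + (-189 + q² + 115*q) = -193 + q² + 115*q)
T - w(Z(√(2 - 5))) = 37101 - (-193 + (√(2 - 5))² + 115*√(2 - 5)) = 37101 - (-193 + (√(-3))² + 115*√(-3)) = 37101 - (-193 + (I*√3)² + 115*(I*√3)) = 37101 - (-193 - 3 + 115*I*√3) = 37101 - (-196 + 115*I*√3) = 37101 + (196 - 115*I*√3) = 37297 - 115*I*√3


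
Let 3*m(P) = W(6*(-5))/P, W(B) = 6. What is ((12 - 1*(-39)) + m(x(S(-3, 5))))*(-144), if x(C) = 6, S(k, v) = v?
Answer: -7392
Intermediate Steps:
m(P) = 2/P (m(P) = (6/P)/3 = 2/P)
((12 - 1*(-39)) + m(x(S(-3, 5))))*(-144) = ((12 - 1*(-39)) + 2/6)*(-144) = ((12 + 39) + 2*(⅙))*(-144) = (51 + ⅓)*(-144) = (154/3)*(-144) = -7392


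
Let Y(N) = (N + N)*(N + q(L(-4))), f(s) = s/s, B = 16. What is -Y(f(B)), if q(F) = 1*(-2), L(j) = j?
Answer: 2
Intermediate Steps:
q(F) = -2
f(s) = 1
Y(N) = 2*N*(-2 + N) (Y(N) = (N + N)*(N - 2) = (2*N)*(-2 + N) = 2*N*(-2 + N))
-Y(f(B)) = -2*(-2 + 1) = -2*(-1) = -1*(-2) = 2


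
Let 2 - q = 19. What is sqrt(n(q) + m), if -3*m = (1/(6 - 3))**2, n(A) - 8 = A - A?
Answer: sqrt(645)/9 ≈ 2.8219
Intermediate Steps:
q = -17 (q = 2 - 1*19 = 2 - 19 = -17)
n(A) = 8 (n(A) = 8 + (A - A) = 8 + 0 = 8)
m = -1/27 (m = -1/(3*(6 - 3)**2) = -(1/3)**2/3 = -1/3*1/9 = -1/27 ≈ -0.037037)
sqrt(n(q) + m) = sqrt(8 - 1/27) = sqrt(215/27) = sqrt(645)/9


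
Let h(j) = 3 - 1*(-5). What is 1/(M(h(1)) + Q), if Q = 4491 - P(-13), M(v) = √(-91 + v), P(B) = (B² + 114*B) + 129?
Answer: 5675/32205708 - I*√83/32205708 ≈ 0.00017621 - 2.8288e-7*I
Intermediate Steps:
h(j) = 8 (h(j) = 3 + 5 = 8)
P(B) = 129 + B² + 114*B
Q = 5675 (Q = 4491 - (129 + (-13)² + 114*(-13)) = 4491 - (129 + 169 - 1482) = 4491 - 1*(-1184) = 4491 + 1184 = 5675)
1/(M(h(1)) + Q) = 1/(√(-91 + 8) + 5675) = 1/(√(-83) + 5675) = 1/(I*√83 + 5675) = 1/(5675 + I*√83)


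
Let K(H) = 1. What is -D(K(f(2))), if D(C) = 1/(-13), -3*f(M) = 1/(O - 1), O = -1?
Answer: 1/13 ≈ 0.076923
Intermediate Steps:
f(M) = 1/6 (f(M) = -1/(3*(-1 - 1)) = -1/3/(-2) = -1/3*(-1/2) = 1/6)
D(C) = -1/13
-D(K(f(2))) = -1*(-1/13) = 1/13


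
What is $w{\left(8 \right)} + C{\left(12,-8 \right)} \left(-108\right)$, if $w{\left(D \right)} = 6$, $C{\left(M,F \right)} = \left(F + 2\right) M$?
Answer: $7782$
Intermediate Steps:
$C{\left(M,F \right)} = M \left(2 + F\right)$ ($C{\left(M,F \right)} = \left(2 + F\right) M = M \left(2 + F\right)$)
$w{\left(8 \right)} + C{\left(12,-8 \right)} \left(-108\right) = 6 + 12 \left(2 - 8\right) \left(-108\right) = 6 + 12 \left(-6\right) \left(-108\right) = 6 - -7776 = 6 + 7776 = 7782$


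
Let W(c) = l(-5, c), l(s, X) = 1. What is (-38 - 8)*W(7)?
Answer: -46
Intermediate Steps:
W(c) = 1
(-38 - 8)*W(7) = (-38 - 8)*1 = -46*1 = -46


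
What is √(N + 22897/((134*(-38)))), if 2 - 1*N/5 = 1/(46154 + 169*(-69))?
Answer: √42441773945847731/87819178 ≈ 2.3459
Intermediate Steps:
N = 344925/34493 (N = 10 - 5/(46154 + 169*(-69)) = 10 - 5/(46154 - 11661) = 10 - 5/34493 = 344925/34493 ≈ 9.9998)
√(N + 22897/((134*(-38)))) = √(344925/34493 + 22897/((134*(-38)))) = √(344925/34493 + 22897/(-5092)) = √(344925/34493 + 22897*(-1/5092)) = √(344925/34493 - 22897/5092) = √(966571879/175638356) = √42441773945847731/87819178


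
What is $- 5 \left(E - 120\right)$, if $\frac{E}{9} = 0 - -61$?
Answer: $-2145$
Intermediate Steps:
$E = 549$ ($E = 9 \left(0 - -61\right) = 9 \left(0 + 61\right) = 9 \cdot 61 = 549$)
$- 5 \left(E - 120\right) = - 5 \left(549 - 120\right) = \left(-5\right) 429 = -2145$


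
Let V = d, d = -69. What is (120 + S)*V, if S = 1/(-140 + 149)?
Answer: -24863/3 ≈ -8287.7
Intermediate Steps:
d = -69 (d = -3*23 = -69)
V = -69
S = ⅑ (S = 1/9 = ⅑ ≈ 0.11111)
(120 + S)*V = (120 + ⅑)*(-69) = (1081/9)*(-69) = -24863/3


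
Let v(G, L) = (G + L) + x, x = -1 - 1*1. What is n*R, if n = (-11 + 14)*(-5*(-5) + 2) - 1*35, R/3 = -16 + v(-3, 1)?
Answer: -2760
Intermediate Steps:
x = -2 (x = -1 - 1 = -2)
v(G, L) = -2 + G + L (v(G, L) = (G + L) - 2 = -2 + G + L)
R = -60 (R = 3*(-16 + (-2 - 3 + 1)) = 3*(-16 - 4) = 3*(-20) = -60)
n = 46 (n = 3*(25 + 2) - 35 = 3*27 - 35 = 81 - 35 = 46)
n*R = 46*(-60) = -2760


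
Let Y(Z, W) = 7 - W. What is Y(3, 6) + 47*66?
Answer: 3103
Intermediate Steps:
Y(3, 6) + 47*66 = (7 - 1*6) + 47*66 = (7 - 6) + 3102 = 1 + 3102 = 3103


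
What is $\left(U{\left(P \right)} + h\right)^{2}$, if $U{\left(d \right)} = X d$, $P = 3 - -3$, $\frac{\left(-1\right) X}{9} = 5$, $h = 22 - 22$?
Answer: $72900$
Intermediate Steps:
$h = 0$ ($h = 22 - 22 = 0$)
$X = -45$ ($X = \left(-9\right) 5 = -45$)
$P = 6$ ($P = 3 + 3 = 6$)
$U{\left(d \right)} = - 45 d$
$\left(U{\left(P \right)} + h\right)^{2} = \left(\left(-45\right) 6 + 0\right)^{2} = \left(-270 + 0\right)^{2} = \left(-270\right)^{2} = 72900$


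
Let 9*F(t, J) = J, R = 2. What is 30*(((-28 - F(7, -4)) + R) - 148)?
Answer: -15620/3 ≈ -5206.7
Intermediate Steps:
F(t, J) = J/9
30*(((-28 - F(7, -4)) + R) - 148) = 30*(((-28 - (-4)/9) + 2) - 148) = 30*(((-28 - 1*(-4/9)) + 2) - 148) = 30*(((-28 + 4/9) + 2) - 148) = 30*((-248/9 + 2) - 148) = 30*(-230/9 - 148) = 30*(-1562/9) = -15620/3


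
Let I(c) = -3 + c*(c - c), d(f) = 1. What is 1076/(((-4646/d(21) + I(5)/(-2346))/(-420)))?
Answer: 117800480/1211057 ≈ 97.271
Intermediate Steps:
I(c) = -3 (I(c) = -3 + c*0 = -3 + 0 = -3)
1076/(((-4646/d(21) + I(5)/(-2346))/(-420))) = 1076/(((-4646/1 - 3/(-2346))/(-420))) = 1076/(((-4646*1 - 3*(-1/2346))*(-1/420))) = 1076/(((-4646 + 1/782)*(-1/420))) = 1076/((-3633171/782*(-1/420))) = 1076/(1211057/109480) = 1076*(109480/1211057) = 117800480/1211057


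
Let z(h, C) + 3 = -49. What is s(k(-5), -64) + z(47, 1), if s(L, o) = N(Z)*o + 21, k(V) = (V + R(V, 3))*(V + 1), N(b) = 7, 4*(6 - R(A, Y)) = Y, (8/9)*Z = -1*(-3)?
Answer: -479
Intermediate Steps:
Z = 27/8 (Z = 9*(-1*(-3))/8 = (9/8)*3 = 27/8 ≈ 3.3750)
R(A, Y) = 6 - Y/4
k(V) = (1 + V)*(21/4 + V) (k(V) = (V + (6 - ¼*3))*(V + 1) = (V + (6 - ¾))*(1 + V) = (V + 21/4)*(1 + V) = (21/4 + V)*(1 + V) = (1 + V)*(21/4 + V))
z(h, C) = -52 (z(h, C) = -3 - 49 = -52)
s(L, o) = 21 + 7*o (s(L, o) = 7*o + 21 = 21 + 7*o)
s(k(-5), -64) + z(47, 1) = (21 + 7*(-64)) - 52 = (21 - 448) - 52 = -427 - 52 = -479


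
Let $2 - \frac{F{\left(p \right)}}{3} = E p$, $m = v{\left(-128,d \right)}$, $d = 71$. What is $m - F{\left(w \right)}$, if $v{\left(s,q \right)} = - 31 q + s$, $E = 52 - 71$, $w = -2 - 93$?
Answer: $3080$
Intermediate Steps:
$w = -95$ ($w = -2 - 93 = -95$)
$E = -19$
$v{\left(s,q \right)} = s - 31 q$
$m = -2329$ ($m = -128 - 2201 = -2329$)
$F{\left(p \right)} = 6 + 57 p$ ($F{\left(p \right)} = 6 - 3 \left(- 19 p\right) = 6 + 57 p$)
$m - F{\left(w \right)} = -2329 - \left(6 + 57 \left(-95\right)\right) = -2329 - \left(6 - 5415\right) = -2329 - -5409 = -2329 + 5409 = 3080$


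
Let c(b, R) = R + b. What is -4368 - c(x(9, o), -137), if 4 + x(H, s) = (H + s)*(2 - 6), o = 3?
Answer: -4179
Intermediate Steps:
x(H, s) = -4 - 4*H - 4*s (x(H, s) = -4 + (H + s)*(2 - 6) = -4 + (H + s)*(-4) = -4 + (-4*H - 4*s) = -4 - 4*H - 4*s)
-4368 - c(x(9, o), -137) = -4368 - (-137 + (-4 - 4*9 - 4*3)) = -4368 - (-137 + (-4 - 36 - 12)) = -4368 - (-137 - 52) = -4368 - 1*(-189) = -4368 + 189 = -4179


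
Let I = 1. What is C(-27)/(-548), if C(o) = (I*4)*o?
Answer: 27/137 ≈ 0.19708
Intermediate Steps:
C(o) = 4*o (C(o) = (1*4)*o = 4*o)
C(-27)/(-548) = (4*(-27))/(-548) = -108*(-1/548) = 27/137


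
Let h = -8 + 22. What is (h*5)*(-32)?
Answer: -2240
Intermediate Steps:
h = 14
(h*5)*(-32) = (14*5)*(-32) = 70*(-32) = -2240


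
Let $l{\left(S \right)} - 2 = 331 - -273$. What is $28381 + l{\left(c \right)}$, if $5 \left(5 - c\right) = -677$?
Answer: $28987$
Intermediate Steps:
$c = \frac{702}{5}$ ($c = 5 - - \frac{677}{5} = 5 + \frac{677}{5} = \frac{702}{5} \approx 140.4$)
$l{\left(S \right)} = 606$ ($l{\left(S \right)} = 2 + \left(331 - -273\right) = 2 + \left(331 + 273\right) = 2 + 604 = 606$)
$28381 + l{\left(c \right)} = 28381 + 606 = 28987$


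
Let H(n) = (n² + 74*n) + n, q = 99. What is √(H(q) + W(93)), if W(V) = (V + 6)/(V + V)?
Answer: √66218790/62 ≈ 131.25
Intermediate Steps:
W(V) = (6 + V)/(2*V) (W(V) = (6 + V)/((2*V)) = (6 + V)*(1/(2*V)) = (6 + V)/(2*V))
H(n) = n² + 75*n
√(H(q) + W(93)) = √(99*(75 + 99) + (½)*(6 + 93)/93) = √(99*174 + (½)*(1/93)*99) = √(17226 + 33/62) = √(1068045/62) = √66218790/62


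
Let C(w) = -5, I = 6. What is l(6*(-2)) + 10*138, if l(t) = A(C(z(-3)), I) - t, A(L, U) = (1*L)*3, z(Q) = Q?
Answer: 1377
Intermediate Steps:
A(L, U) = 3*L (A(L, U) = L*3 = 3*L)
l(t) = -15 - t (l(t) = 3*(-5) - t = -15 - t)
l(6*(-2)) + 10*138 = (-15 - 6*(-2)) + 10*138 = (-15 - 1*(-12)) + 1380 = (-15 + 12) + 1380 = -3 + 1380 = 1377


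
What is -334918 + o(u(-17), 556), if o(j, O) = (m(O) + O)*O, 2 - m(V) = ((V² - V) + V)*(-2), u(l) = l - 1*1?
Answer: 343734562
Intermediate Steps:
u(l) = -1 + l (u(l) = l - 1 = -1 + l)
m(V) = 2 + 2*V² (m(V) = 2 - ((V² - V) + V)*(-2) = 2 - V²*(-2) = 2 - (-2)*V² = 2 + 2*V²)
o(j, O) = O*(2 + O + 2*O²) (o(j, O) = ((2 + 2*O²) + O)*O = (2 + O + 2*O²)*O = O*(2 + O + 2*O²))
-334918 + o(u(-17), 556) = -334918 + 556*(2 + 556 + 2*556²) = -334918 + 556*(2 + 556 + 2*309136) = -334918 + 556*(2 + 556 + 618272) = -334918 + 556*618830 = -334918 + 344069480 = 343734562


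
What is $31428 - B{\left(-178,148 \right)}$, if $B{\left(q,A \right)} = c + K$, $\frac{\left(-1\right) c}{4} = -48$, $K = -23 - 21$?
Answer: $31280$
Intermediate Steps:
$K = -44$
$c = 192$ ($c = \left(-4\right) \left(-48\right) = 192$)
$B{\left(q,A \right)} = 148$ ($B{\left(q,A \right)} = 192 - 44 = 148$)
$31428 - B{\left(-178,148 \right)} = 31428 - 148 = 31280$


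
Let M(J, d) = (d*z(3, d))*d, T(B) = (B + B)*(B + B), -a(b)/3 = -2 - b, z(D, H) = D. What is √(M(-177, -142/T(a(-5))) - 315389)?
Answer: I*√8277053793/162 ≈ 561.59*I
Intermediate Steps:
a(b) = 6 + 3*b (a(b) = -3*(-2 - b) = 6 + 3*b)
T(B) = 4*B² (T(B) = (2*B)*(2*B) = 4*B²)
M(J, d) = 3*d² (M(J, d) = (d*3)*d = (3*d)*d = 3*d²)
√(M(-177, -142/T(a(-5))) - 315389) = √(3*(-142*1/(4*(6 + 3*(-5))²))² - 315389) = √(3*(-142*1/(4*(6 - 15)²))² - 315389) = √(3*(-142/(4*(-9)²))² - 315389) = √(3*(-142/(4*81))² - 315389) = √(3*(-142/324)² - 315389) = √(3*(-142*1/324)² - 315389) = √(3*(-71/162)² - 315389) = √(3*(5041/26244) - 315389) = √(5041/8748 - 315389) = √(-2759017931/8748) = I*√8277053793/162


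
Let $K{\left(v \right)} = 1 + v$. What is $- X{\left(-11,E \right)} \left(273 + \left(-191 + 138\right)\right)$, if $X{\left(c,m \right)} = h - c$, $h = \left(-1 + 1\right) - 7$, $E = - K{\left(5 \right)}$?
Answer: $-880$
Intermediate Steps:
$E = -6$ ($E = - (1 + 5) = \left(-1\right) 6 = -6$)
$h = -7$ ($h = 0 - 7 = -7$)
$X{\left(c,m \right)} = -7 - c$
$- X{\left(-11,E \right)} \left(273 + \left(-191 + 138\right)\right) = - \left(-7 - -11\right) \left(273 + \left(-191 + 138\right)\right) = - \left(-7 + 11\right) \left(273 - 53\right) = - 4 \cdot 220 = \left(-1\right) 880 = -880$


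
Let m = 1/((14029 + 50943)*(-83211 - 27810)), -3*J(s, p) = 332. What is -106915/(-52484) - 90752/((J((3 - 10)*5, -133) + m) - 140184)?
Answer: 142552933828972457171/53112832002431248708 ≈ 2.6840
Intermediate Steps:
J(s, p) = -332/3 (J(s, p) = -⅓*332 = -332/3)
m = -1/7213256412 (m = 1/(64972*(-111021)) = 1/(-7213256412) = -1/7213256412 ≈ -1.3863e-10)
-106915/(-52484) - 90752/((J((3 - 10)*5, -133) + m) - 140184) = -106915/(-52484) - 90752/((-332/3 - 1/7213256412) - 140184) = -106915*(-1/52484) - 90752/(-798267042929/7213256412 - 140184) = 106915/52484 - 90752/(-1011981403902737/7213256412) = 106915/52484 - 90752*(-7213256412/1011981403902737) = 106915/52484 + 654617445901824/1011981403902737 = 142552933828972457171/53112832002431248708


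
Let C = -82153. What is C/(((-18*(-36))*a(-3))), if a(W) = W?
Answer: 82153/1944 ≈ 42.260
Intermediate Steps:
C/(((-18*(-36))*a(-3))) = -82153/(-18*(-36)*(-3)) = -82153/(648*(-3)) = -82153/(-1944) = -82153*(-1/1944) = 82153/1944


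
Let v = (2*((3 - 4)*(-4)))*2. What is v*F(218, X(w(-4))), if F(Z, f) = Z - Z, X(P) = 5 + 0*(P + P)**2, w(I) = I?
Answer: 0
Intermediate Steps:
v = 16 (v = (2*(-1*(-4)))*2 = (2*4)*2 = 8*2 = 16)
X(P) = 5 (X(P) = 5 + 0*(2*P)**2 = 5 + 0*(4*P**2) = 5 + 0 = 5)
F(Z, f) = 0
v*F(218, X(w(-4))) = 16*0 = 0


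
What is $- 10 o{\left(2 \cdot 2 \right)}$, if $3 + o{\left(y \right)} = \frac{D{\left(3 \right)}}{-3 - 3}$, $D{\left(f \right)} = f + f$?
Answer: $40$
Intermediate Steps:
$D{\left(f \right)} = 2 f$
$o{\left(y \right)} = -4$ ($o{\left(y \right)} = -3 + \frac{2 \cdot 3}{-3 - 3} = -3 + \frac{6}{-6} = -3 + 6 \left(- \frac{1}{6}\right) = -3 - 1 = -4$)
$- 10 o{\left(2 \cdot 2 \right)} = \left(-10\right) \left(-4\right) = 40$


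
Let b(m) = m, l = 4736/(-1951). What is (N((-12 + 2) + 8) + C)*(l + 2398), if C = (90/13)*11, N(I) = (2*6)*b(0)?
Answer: 4627024380/25363 ≈ 1.8243e+5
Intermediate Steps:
l = -4736/1951 (l = 4736*(-1/1951) = -4736/1951 ≈ -2.4275)
N(I) = 0 (N(I) = (2*6)*0 = 12*0 = 0)
C = 990/13 (C = (90*(1/13))*11 = (90/13)*11 = 990/13 ≈ 76.154)
(N((-12 + 2) + 8) + C)*(l + 2398) = (0 + 990/13)*(-4736/1951 + 2398) = (990/13)*(4673762/1951) = 4627024380/25363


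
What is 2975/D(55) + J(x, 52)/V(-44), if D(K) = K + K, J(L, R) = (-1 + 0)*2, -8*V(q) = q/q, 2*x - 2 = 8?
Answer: 947/22 ≈ 43.045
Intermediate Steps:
x = 5 (x = 1 + (½)*8 = 1 + 4 = 5)
V(q) = -⅛ (V(q) = -q/(8*q) = -⅛*1 = -⅛)
J(L, R) = -2 (J(L, R) = -1*2 = -2)
D(K) = 2*K
2975/D(55) + J(x, 52)/V(-44) = 2975/((2*55)) - 2/(-⅛) = 2975/110 - 2*(-8) = 2975*(1/110) + 16 = 595/22 + 16 = 947/22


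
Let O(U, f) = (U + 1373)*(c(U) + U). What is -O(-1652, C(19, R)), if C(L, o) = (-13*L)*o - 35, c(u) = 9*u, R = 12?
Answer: -4609080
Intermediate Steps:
C(L, o) = -35 - 13*L*o (C(L, o) = -13*L*o - 35 = -35 - 13*L*o)
O(U, f) = 10*U*(1373 + U) (O(U, f) = (U + 1373)*(9*U + U) = (1373 + U)*(10*U) = 10*U*(1373 + U))
-O(-1652, C(19, R)) = -10*(-1652)*(1373 - 1652) = -10*(-1652)*(-279) = -1*4609080 = -4609080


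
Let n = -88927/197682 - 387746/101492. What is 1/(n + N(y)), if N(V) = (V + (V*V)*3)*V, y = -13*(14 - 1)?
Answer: -2507892693/36243739851088120 ≈ -6.9195e-8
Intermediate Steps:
y = -169 (y = -13*13 = -169)
N(V) = V*(V + 3*V²) (N(V) = (V + V²*3)*V = (V + 3*V²)*V = V*(V + 3*V²))
n = -10709472982/2507892693 (n = -88927*1/197682 - 387746*1/101492 = -88927/197682 - 193873/50746 = -10709472982/2507892693 ≈ -4.2703)
1/(n + N(y)) = 1/(-10709472982/2507892693 + (-169)²*(1 + 3*(-169))) = 1/(-10709472982/2507892693 + 28561*(1 - 507)) = 1/(-10709472982/2507892693 + 28561*(-506)) = 1/(-10709472982/2507892693 - 14451866) = 1/(-36243739851088120/2507892693) = -2507892693/36243739851088120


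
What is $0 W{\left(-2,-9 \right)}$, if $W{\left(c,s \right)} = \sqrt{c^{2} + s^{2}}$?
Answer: $0$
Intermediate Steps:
$0 W{\left(-2,-9 \right)} = 0 \sqrt{\left(-2\right)^{2} + \left(-9\right)^{2}} = 0 \sqrt{4 + 81} = 0 \sqrt{85} = 0$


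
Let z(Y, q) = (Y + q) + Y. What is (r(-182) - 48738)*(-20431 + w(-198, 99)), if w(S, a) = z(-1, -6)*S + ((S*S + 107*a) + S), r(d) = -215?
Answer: -1505402656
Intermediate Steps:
z(Y, q) = q + 2*Y
w(S, a) = S**2 - 7*S + 107*a (w(S, a) = (-6 + 2*(-1))*S + ((S*S + 107*a) + S) = (-6 - 2)*S + ((S**2 + 107*a) + S) = -8*S + (S + S**2 + 107*a) = S**2 - 7*S + 107*a)
(r(-182) - 48738)*(-20431 + w(-198, 99)) = (-215 - 48738)*(-20431 + ((-198)**2 - 7*(-198) + 107*99)) = -48953*(-20431 + (39204 + 1386 + 10593)) = -48953*(-20431 + 51183) = -48953*30752 = -1505402656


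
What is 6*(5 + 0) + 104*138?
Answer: 14382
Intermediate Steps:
6*(5 + 0) + 104*138 = 6*5 + 14352 = 30 + 14352 = 14382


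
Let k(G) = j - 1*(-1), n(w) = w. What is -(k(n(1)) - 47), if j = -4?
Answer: 50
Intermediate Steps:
k(G) = -3 (k(G) = -4 - 1*(-1) = -4 + 1 = -3)
-(k(n(1)) - 47) = -(-3 - 47) = -1*(-50) = 50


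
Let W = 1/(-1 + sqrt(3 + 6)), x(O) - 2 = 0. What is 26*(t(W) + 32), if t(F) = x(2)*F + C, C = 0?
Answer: 858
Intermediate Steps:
x(O) = 2 (x(O) = 2 + 0 = 2)
W = 1/2 (W = 1/(-1 + sqrt(9)) = 1/(-1 + 3) = 1/2 ≈ 0.50000)
t(F) = 2*F (t(F) = 2*F + 0 = 2*F)
26*(t(W) + 32) = 26*(2*(1/2) + 32) = 26*(1 + 32) = 26*33 = 858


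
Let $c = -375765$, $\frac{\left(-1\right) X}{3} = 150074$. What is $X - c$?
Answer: $-74457$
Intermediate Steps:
$X = -450222$ ($X = \left(-3\right) 150074 = -450222$)
$X - c = -450222 - -375765 = -450222 + 375765 = -74457$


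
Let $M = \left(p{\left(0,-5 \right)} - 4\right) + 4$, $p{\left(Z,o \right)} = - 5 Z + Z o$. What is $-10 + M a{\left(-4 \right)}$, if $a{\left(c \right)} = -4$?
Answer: $-10$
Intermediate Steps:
$M = 0$ ($M = \left(0 \left(-5 - 5\right) - 4\right) + 4 = \left(0 \left(-10\right) - 4\right) + 4 = \left(0 - 4\right) + 4 = -4 + 4 = 0$)
$-10 + M a{\left(-4 \right)} = -10 + 0 \left(-4\right) = -10 + 0 = -10$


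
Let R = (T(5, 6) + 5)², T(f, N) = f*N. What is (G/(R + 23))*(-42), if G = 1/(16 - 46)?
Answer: 7/6240 ≈ 0.0011218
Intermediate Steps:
T(f, N) = N*f
G = -1/30 (G = 1/(-30) = -1/30 ≈ -0.033333)
R = 1225 (R = (6*5 + 5)² = (30 + 5)² = 35² = 1225)
(G/(R + 23))*(-42) = (-1/30/(1225 + 23))*(-42) = (-1/30/1248)*(-42) = ((1/1248)*(-1/30))*(-42) = -1/37440*(-42) = 7/6240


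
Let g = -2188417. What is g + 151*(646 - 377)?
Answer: -2147798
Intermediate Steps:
g + 151*(646 - 377) = -2188417 + 151*(646 - 377) = -2188417 + 151*269 = -2188417 + 40619 = -2147798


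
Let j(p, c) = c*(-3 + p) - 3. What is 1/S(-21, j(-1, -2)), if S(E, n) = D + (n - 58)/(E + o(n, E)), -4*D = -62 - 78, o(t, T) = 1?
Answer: 20/753 ≈ 0.026560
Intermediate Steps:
j(p, c) = -3 + c*(-3 + p)
D = 35 (D = -(-62 - 78)/4 = -¼*(-140) = 35)
S(E, n) = 35 + (-58 + n)/(1 + E) (S(E, n) = 35 + (n - 58)/(E + 1) = 35 + (-58 + n)/(1 + E))
1/S(-21, j(-1, -2)) = 1/((-23 + (-3 - 3*(-2) - 2*(-1)) + 35*(-21))/(1 - 21)) = 1/((-23 + (-3 + 6 + 2) - 735)/(-20)) = 1/(-(-23 + 5 - 735)/20) = 1/(-1/20*(-753)) = 1/(753/20) = 20/753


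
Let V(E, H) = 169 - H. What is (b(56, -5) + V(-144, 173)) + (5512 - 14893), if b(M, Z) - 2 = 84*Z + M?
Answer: -9747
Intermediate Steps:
b(M, Z) = 2 + M + 84*Z (b(M, Z) = 2 + (84*Z + M) = 2 + (M + 84*Z) = 2 + M + 84*Z)
(b(56, -5) + V(-144, 173)) + (5512 - 14893) = ((2 + 56 + 84*(-5)) + (169 - 1*173)) + (5512 - 14893) = ((2 + 56 - 420) + (169 - 173)) - 9381 = (-362 - 4) - 9381 = -366 - 9381 = -9747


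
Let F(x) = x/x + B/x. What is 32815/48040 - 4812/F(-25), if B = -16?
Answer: -1155573317/393928 ≈ -2933.5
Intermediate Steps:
F(x) = 1 - 16/x (F(x) = x/x - 16/x = 1 - 16/x)
32815/48040 - 4812/F(-25) = 32815/48040 - 4812*(-25/(-16 - 25)) = 32815*(1/48040) - 4812/((-1/25*(-41))) = 6563/9608 - 4812/41/25 = 6563/9608 - 4812*25/41 = 6563/9608 - 120300/41 = -1155573317/393928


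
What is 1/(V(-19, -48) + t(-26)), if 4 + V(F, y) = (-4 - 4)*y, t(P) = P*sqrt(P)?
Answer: 95/40494 + 13*I*sqrt(26)/80988 ≈ 0.002346 + 0.00081848*I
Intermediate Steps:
t(P) = P**(3/2)
V(F, y) = -4 - 8*y (V(F, y) = -4 + (-4 - 4)*y = -4 - 8*y)
1/(V(-19, -48) + t(-26)) = 1/((-4 - 8*(-48)) + (-26)**(3/2)) = 1/((-4 + 384) - 26*I*sqrt(26)) = 1/(380 - 26*I*sqrt(26))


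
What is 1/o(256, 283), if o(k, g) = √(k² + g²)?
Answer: √233/5825 ≈ 0.0026205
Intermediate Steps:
o(k, g) = √(g² + k²)
1/o(256, 283) = 1/(√(283² + 256²)) = 1/(√(80089 + 65536)) = 1/(√145625) = 1/(25*√233) = √233/5825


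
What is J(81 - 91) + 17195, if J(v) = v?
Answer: 17185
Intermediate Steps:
J(81 - 91) + 17195 = (81 - 91) + 17195 = -10 + 17195 = 17185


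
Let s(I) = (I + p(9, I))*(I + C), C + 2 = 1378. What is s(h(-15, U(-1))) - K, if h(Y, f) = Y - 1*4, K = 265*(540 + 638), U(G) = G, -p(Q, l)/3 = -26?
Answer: -232107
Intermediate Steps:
p(Q, l) = 78 (p(Q, l) = -3*(-26) = 78)
C = 1376 (C = -2 + 1378 = 1376)
K = 312170 (K = 265*1178 = 312170)
h(Y, f) = -4 + Y (h(Y, f) = Y - 4 = -4 + Y)
s(I) = (78 + I)*(1376 + I) (s(I) = (I + 78)*(I + 1376) = (78 + I)*(1376 + I))
s(h(-15, U(-1))) - K = (107328 + (-4 - 15)² + 1454*(-4 - 15)) - 1*312170 = (107328 + (-19)² + 1454*(-19)) - 312170 = (107328 + 361 - 27626) - 312170 = 80063 - 312170 = -232107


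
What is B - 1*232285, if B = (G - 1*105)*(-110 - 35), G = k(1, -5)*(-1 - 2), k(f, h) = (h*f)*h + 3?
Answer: -204880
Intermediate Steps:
k(f, h) = 3 + f*h**2 (k(f, h) = (f*h)*h + 3 = f*h**2 + 3 = 3 + f*h**2)
G = -84 (G = (3 + 1*(-5)**2)*(-1 - 2) = (3 + 1*25)*(-3) = (3 + 25)*(-3) = 28*(-3) = -84)
B = 27405 (B = (-84 - 1*105)*(-110 - 35) = (-84 - 105)*(-145) = -189*(-145) = 27405)
B - 1*232285 = 27405 - 1*232285 = 27405 - 232285 = -204880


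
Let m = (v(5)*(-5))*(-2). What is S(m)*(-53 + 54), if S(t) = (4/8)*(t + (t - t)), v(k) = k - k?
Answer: 0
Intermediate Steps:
v(k) = 0
m = 0 (m = (0*(-5))*(-2) = 0*(-2) = 0)
S(t) = t/2 (S(t) = (4*(1/8))*(t + 0) = t/2)
S(m)*(-53 + 54) = ((1/2)*0)*(-53 + 54) = 0*1 = 0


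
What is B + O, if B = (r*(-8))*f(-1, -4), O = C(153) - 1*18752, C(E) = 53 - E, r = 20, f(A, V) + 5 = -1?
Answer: -17892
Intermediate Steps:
f(A, V) = -6 (f(A, V) = -5 - 1 = -6)
O = -18852 (O = (53 - 1*153) - 1*18752 = (53 - 153) - 18752 = -100 - 18752 = -18852)
B = 960 (B = (20*(-8))*(-6) = -160*(-6) = 960)
B + O = 960 - 18852 = -17892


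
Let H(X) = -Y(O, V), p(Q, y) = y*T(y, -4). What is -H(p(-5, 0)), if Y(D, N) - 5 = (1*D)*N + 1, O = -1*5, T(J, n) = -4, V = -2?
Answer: 16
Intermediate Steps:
O = -5
p(Q, y) = -4*y (p(Q, y) = y*(-4) = -4*y)
Y(D, N) = 6 + D*N (Y(D, N) = 5 + ((1*D)*N + 1) = 5 + (D*N + 1) = 5 + (1 + D*N) = 6 + D*N)
H(X) = -16 (H(X) = -(6 - 5*(-2)) = -(6 + 10) = -1*16 = -16)
-H(p(-5, 0)) = -1*(-16) = 16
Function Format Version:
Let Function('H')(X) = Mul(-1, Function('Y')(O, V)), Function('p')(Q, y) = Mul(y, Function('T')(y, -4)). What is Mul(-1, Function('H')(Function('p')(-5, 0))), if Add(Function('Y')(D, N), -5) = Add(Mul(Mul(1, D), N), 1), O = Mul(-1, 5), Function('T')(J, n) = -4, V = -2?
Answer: 16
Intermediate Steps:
O = -5
Function('p')(Q, y) = Mul(-4, y) (Function('p')(Q, y) = Mul(y, -4) = Mul(-4, y))
Function('Y')(D, N) = Add(6, Mul(D, N)) (Function('Y')(D, N) = Add(5, Add(Mul(Mul(1, D), N), 1)) = Add(5, Add(Mul(D, N), 1)) = Add(5, Add(1, Mul(D, N))) = Add(6, Mul(D, N)))
Function('H')(X) = -16 (Function('H')(X) = Mul(-1, Add(6, Mul(-5, -2))) = Mul(-1, Add(6, 10)) = Mul(-1, 16) = -16)
Mul(-1, Function('H')(Function('p')(-5, 0))) = Mul(-1, -16) = 16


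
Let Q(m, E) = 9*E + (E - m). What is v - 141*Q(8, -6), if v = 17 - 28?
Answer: 9577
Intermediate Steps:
v = -11
Q(m, E) = -m + 10*E
v - 141*Q(8, -6) = -11 - 141*(-1*8 + 10*(-6)) = -11 - 141*(-8 - 60) = -11 - 141*(-68) = -11 + 9588 = 9577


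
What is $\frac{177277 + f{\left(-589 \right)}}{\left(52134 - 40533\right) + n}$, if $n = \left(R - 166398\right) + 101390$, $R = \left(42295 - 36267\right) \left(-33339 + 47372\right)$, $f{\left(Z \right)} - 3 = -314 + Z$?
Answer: $\frac{9283}{4449343} \approx 0.0020864$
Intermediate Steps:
$f{\left(Z \right)} = -311 + Z$ ($f{\left(Z \right)} = 3 + \left(-314 + Z\right) = -311 + Z$)
$R = 84590924$ ($R = 6028 \cdot 14033 = 84590924$)
$n = 84525916$ ($n = \left(84590924 - 166398\right) + 101390 = 84424526 + 101390 = 84525916$)
$\frac{177277 + f{\left(-589 \right)}}{\left(52134 - 40533\right) + n} = \frac{177277 - 900}{\left(52134 - 40533\right) + 84525916} = \frac{177277 - 900}{11601 + 84525916} = \frac{176377}{84537517} = 176377 \cdot \frac{1}{84537517} = \frac{9283}{4449343}$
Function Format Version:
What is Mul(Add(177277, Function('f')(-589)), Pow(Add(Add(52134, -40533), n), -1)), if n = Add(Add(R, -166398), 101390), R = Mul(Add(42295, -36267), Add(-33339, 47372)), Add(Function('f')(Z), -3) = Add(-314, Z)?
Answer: Rational(9283, 4449343) ≈ 0.0020864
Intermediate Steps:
Function('f')(Z) = Add(-311, Z) (Function('f')(Z) = Add(3, Add(-314, Z)) = Add(-311, Z))
R = 84590924 (R = Mul(6028, 14033) = 84590924)
n = 84525916 (n = Add(Add(84590924, -166398), 101390) = Add(84424526, 101390) = 84525916)
Mul(Add(177277, Function('f')(-589)), Pow(Add(Add(52134, -40533), n), -1)) = Mul(Add(177277, Add(-311, -589)), Pow(Add(Add(52134, -40533), 84525916), -1)) = Mul(Add(177277, -900), Pow(Add(11601, 84525916), -1)) = Mul(176377, Pow(84537517, -1)) = Mul(176377, Rational(1, 84537517)) = Rational(9283, 4449343)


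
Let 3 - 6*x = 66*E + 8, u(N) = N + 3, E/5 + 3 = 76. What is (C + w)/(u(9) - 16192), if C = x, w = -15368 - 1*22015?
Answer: 248393/97080 ≈ 2.5586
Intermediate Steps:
E = 365 (E = -15 + 5*76 = -15 + 380 = 365)
u(N) = 3 + N
x = -24095/6 (x = 1/2 - (66*365 + 8)/6 = 1/2 - (24090 + 8)/6 = 1/2 - 1/6*24098 = 1/2 - 12049/3 = -24095/6 ≈ -4015.8)
w = -37383 (w = -15368 - 22015 = -37383)
C = -24095/6 ≈ -4015.8
(C + w)/(u(9) - 16192) = (-24095/6 - 37383)/((3 + 9) - 16192) = -248393/(6*(12 - 16192)) = -248393/6/(-16180) = -248393/6*(-1/16180) = 248393/97080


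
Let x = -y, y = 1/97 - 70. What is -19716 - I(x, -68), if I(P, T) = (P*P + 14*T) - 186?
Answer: -220890923/9409 ≈ -23477.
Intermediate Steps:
y = -6789/97 (y = 1/97 - 70 = -6789/97 ≈ -69.990)
x = 6789/97 (x = -1*(-6789/97) = 6789/97 ≈ 69.990)
I(P, T) = -186 + P**2 + 14*T (I(P, T) = (P**2 + 14*T) - 186 = -186 + P**2 + 14*T)
-19716 - I(x, -68) = -19716 - (-186 + (6789/97)**2 + 14*(-68)) = -19716 - (-186 + 46090521/9409 - 952) = -19716 - 1*35383079/9409 = -19716 - 35383079/9409 = -220890923/9409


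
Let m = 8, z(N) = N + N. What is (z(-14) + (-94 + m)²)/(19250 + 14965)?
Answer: 2456/11405 ≈ 0.21534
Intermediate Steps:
z(N) = 2*N
(z(-14) + (-94 + m)²)/(19250 + 14965) = (2*(-14) + (-94 + 8)²)/(19250 + 14965) = (-28 + (-86)²)/34215 = (-28 + 7396)*(1/34215) = 7368*(1/34215) = 2456/11405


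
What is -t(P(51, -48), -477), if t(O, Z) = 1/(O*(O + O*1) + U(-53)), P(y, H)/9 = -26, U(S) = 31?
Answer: -1/109543 ≈ -9.1288e-6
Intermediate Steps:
P(y, H) = -234 (P(y, H) = 9*(-26) = -234)
t(O, Z) = 1/(31 + 2*O²) (t(O, Z) = 1/(O*(O + O*1) + 31) = 1/(O*(O + O) + 31) = 1/(O*(2*O) + 31) = 1/(2*O² + 31) = 1/(31 + 2*O²))
-t(P(51, -48), -477) = -1/(31 + 2*(-234)²) = -1/(31 + 2*54756) = -1/(31 + 109512) = -1/109543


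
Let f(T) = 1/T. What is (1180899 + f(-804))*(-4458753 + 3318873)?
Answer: -90187571097050/67 ≈ -1.3461e+12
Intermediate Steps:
(1180899 + f(-804))*(-4458753 + 3318873) = (1180899 + 1/(-804))*(-4458753 + 3318873) = (1180899 - 1/804)*(-1139880) = (949442795/804)*(-1139880) = -90187571097050/67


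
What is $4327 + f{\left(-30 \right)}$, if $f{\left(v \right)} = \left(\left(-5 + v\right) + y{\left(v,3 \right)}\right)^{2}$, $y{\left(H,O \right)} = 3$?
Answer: $5351$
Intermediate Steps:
$f{\left(v \right)} = \left(-2 + v\right)^{2}$ ($f{\left(v \right)} = \left(\left(-5 + v\right) + 3\right)^{2} = \left(-2 + v\right)^{2}$)
$4327 + f{\left(-30 \right)} = 4327 + \left(-2 - 30\right)^{2} = 4327 + \left(-32\right)^{2} = 4327 + 1024 = 5351$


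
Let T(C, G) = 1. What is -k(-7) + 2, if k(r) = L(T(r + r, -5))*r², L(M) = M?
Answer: -47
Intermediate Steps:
k(r) = r² (k(r) = 1*r² = r²)
-k(-7) + 2 = -1*(-7)² + 2 = -1*49 + 2 = -49 + 2 = -47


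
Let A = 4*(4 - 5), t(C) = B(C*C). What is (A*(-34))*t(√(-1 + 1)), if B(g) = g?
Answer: 0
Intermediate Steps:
t(C) = C² (t(C) = C*C = C²)
A = -4 (A = 4*(-1) = -4)
(A*(-34))*t(√(-1 + 1)) = (-4*(-34))*(√(-1 + 1))² = 136*(√0)² = 136*0² = 136*0 = 0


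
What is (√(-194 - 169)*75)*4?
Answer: 3300*I*√3 ≈ 5715.8*I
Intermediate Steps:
(√(-194 - 169)*75)*4 = (√(-363)*75)*4 = ((11*I*√3)*75)*4 = (825*I*√3)*4 = 3300*I*√3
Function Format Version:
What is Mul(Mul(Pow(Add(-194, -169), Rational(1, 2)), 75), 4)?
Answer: Mul(3300, I, Pow(3, Rational(1, 2))) ≈ Mul(5715.8, I)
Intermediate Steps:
Mul(Mul(Pow(Add(-194, -169), Rational(1, 2)), 75), 4) = Mul(Mul(Pow(-363, Rational(1, 2)), 75), 4) = Mul(Mul(Mul(11, I, Pow(3, Rational(1, 2))), 75), 4) = Mul(Mul(825, I, Pow(3, Rational(1, 2))), 4) = Mul(3300, I, Pow(3, Rational(1, 2)))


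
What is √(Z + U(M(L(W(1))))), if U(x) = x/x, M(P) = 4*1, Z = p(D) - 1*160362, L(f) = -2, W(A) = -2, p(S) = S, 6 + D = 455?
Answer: 6*I*√4442 ≈ 399.89*I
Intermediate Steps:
D = 449 (D = -6 + 455 = 449)
Z = -159913 (Z = 449 - 1*160362 = 449 - 160362 = -159913)
M(P) = 4
U(x) = 1
√(Z + U(M(L(W(1))))) = √(-159913 + 1) = √(-159912) = 6*I*√4442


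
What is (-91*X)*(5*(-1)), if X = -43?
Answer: -19565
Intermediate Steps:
(-91*X)*(5*(-1)) = (-91*(-43))*(5*(-1)) = 3913*(-5) = -19565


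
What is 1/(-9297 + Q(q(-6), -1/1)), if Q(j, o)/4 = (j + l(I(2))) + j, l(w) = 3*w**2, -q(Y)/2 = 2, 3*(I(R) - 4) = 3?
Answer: -1/9029 ≈ -0.00011075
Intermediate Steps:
I(R) = 5 (I(R) = 4 + (1/3)*3 = 4 + 1 = 5)
q(Y) = -4 (q(Y) = -2*2 = -4)
Q(j, o) = 300 + 8*j (Q(j, o) = 4*((j + 3*5**2) + j) = 4*((j + 3*25) + j) = 4*((j + 75) + j) = 4*((75 + j) + j) = 4*(75 + 2*j) = 300 + 8*j)
1/(-9297 + Q(q(-6), -1/1)) = 1/(-9297 + (300 + 8*(-4))) = 1/(-9297 + (300 - 32)) = 1/(-9297 + 268) = 1/(-9029) = -1/9029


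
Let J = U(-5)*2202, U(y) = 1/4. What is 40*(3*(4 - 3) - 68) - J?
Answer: -6301/2 ≈ -3150.5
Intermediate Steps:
U(y) = ¼
J = 1101/2 (J = (¼)*2202 = 1101/2 ≈ 550.50)
40*(3*(4 - 3) - 68) - J = 40*(3*(4 - 3) - 68) - 1*1101/2 = 40*(3*1 - 68) - 1101/2 = 40*(3 - 68) - 1101/2 = 40*(-65) - 1101/2 = -2600 - 1101/2 = -6301/2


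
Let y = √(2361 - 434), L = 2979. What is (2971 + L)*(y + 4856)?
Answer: 28893200 + 5950*√1927 ≈ 2.9154e+7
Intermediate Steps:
y = √1927 ≈ 43.898
(2971 + L)*(y + 4856) = (2971 + 2979)*(√1927 + 4856) = 5950*(4856 + √1927) = 28893200 + 5950*√1927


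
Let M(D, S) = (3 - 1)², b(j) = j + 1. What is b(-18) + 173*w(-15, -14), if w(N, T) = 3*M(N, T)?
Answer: 2059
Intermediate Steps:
b(j) = 1 + j
M(D, S) = 4 (M(D, S) = 2² = 4)
w(N, T) = 12 (w(N, T) = 3*4 = 12)
b(-18) + 173*w(-15, -14) = (1 - 18) + 173*12 = -17 + 2076 = 2059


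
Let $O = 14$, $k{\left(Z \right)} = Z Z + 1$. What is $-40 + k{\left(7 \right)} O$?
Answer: $660$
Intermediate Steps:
$k{\left(Z \right)} = 1 + Z^{2}$ ($k{\left(Z \right)} = Z^{2} + 1 = 1 + Z^{2}$)
$-40 + k{\left(7 \right)} O = -40 + \left(1 + 7^{2}\right) 14 = -40 + \left(1 + 49\right) 14 = -40 + 50 \cdot 14 = -40 + 700 = 660$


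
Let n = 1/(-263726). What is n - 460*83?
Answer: -10069058681/263726 ≈ -38180.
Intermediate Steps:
n = -1/263726 ≈ -3.7918e-6
n - 460*83 = -1/263726 - 460*83 = -1/263726 - 1*38180 = -1/263726 - 38180 = -10069058681/263726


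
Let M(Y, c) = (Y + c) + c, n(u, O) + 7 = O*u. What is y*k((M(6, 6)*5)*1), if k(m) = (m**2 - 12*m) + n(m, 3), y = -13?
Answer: -94679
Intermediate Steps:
n(u, O) = -7 + O*u
M(Y, c) = Y + 2*c
k(m) = -7 + m**2 - 9*m (k(m) = (m**2 - 12*m) + (-7 + 3*m) = -7 + m**2 - 9*m)
y*k((M(6, 6)*5)*1) = -13*(-7 + (((6 + 2*6)*5)*1)**2 - 9*(6 + 2*6)*5) = -13*(-7 + (((6 + 12)*5)*1)**2 - 9*(6 + 12)*5) = -13*(-7 + ((18*5)*1)**2 - 9*18*5) = -13*(-7 + (90*1)**2 - 810) = -13*(-7 + 90**2 - 9*90) = -13*(-7 + 8100 - 810) = -13*7283 = -94679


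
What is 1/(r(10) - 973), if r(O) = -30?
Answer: -1/1003 ≈ -0.00099701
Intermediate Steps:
1/(r(10) - 973) = 1/(-30 - 973) = 1/(-1003) = -1/1003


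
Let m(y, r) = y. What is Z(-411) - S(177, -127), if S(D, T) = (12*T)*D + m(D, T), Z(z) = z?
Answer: 269160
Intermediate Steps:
S(D, T) = D + 12*D*T (S(D, T) = (12*T)*D + D = 12*D*T + D = D + 12*D*T)
Z(-411) - S(177, -127) = -411 - 177*(1 + 12*(-127)) = -411 - 177*(1 - 1524) = -411 - 177*(-1523) = -411 - 1*(-269571) = -411 + 269571 = 269160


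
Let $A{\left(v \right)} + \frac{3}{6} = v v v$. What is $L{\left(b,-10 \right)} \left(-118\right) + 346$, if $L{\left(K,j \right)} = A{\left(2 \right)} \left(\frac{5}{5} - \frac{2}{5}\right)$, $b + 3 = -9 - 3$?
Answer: $-185$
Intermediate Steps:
$b = -15$ ($b = -3 - 12 = -15$)
$A{\left(v \right)} = - \frac{1}{2} + v^{3}$ ($A{\left(v \right)} = - \frac{1}{2} + v v v = - \frac{1}{2} + v^{2} v = - \frac{1}{2} + v^{3}$)
$L{\left(K,j \right)} = \frac{9}{2}$ ($L{\left(K,j \right)} = \left(- \frac{1}{2} + 2^{3}\right) \left(\frac{5}{5} - \frac{2}{5}\right) = \left(- \frac{1}{2} + 8\right) \left(5 \cdot \frac{1}{5} - \frac{2}{5}\right) = \frac{15 \left(1 - \frac{2}{5}\right)}{2} = \frac{15}{2} \cdot \frac{3}{5} = \frac{9}{2}$)
$L{\left(b,-10 \right)} \left(-118\right) + 346 = \frac{9}{2} \left(-118\right) + 346 = -531 + 346 = -185$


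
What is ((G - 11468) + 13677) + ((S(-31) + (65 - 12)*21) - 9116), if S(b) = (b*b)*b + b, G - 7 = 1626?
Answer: -33983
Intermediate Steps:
G = 1633 (G = 7 + 1626 = 1633)
S(b) = b + b³ (S(b) = b²*b + b = b³ + b = b + b³)
((G - 11468) + 13677) + ((S(-31) + (65 - 12)*21) - 9116) = ((1633 - 11468) + 13677) + (((-31 + (-31)³) + (65 - 12)*21) - 9116) = (-9835 + 13677) + (((-31 - 29791) + 53*21) - 9116) = 3842 + ((-29822 + 1113) - 9116) = 3842 + (-28709 - 9116) = 3842 - 37825 = -33983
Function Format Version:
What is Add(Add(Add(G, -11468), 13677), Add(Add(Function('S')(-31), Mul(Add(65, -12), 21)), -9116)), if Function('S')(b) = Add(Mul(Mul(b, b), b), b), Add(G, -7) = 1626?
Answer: -33983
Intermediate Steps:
G = 1633 (G = Add(7, 1626) = 1633)
Function('S')(b) = Add(b, Pow(b, 3)) (Function('S')(b) = Add(Mul(Pow(b, 2), b), b) = Add(Pow(b, 3), b) = Add(b, Pow(b, 3)))
Add(Add(Add(G, -11468), 13677), Add(Add(Function('S')(-31), Mul(Add(65, -12), 21)), -9116)) = Add(Add(Add(1633, -11468), 13677), Add(Add(Add(-31, Pow(-31, 3)), Mul(Add(65, -12), 21)), -9116)) = Add(Add(-9835, 13677), Add(Add(Add(-31, -29791), Mul(53, 21)), -9116)) = Add(3842, Add(Add(-29822, 1113), -9116)) = Add(3842, Add(-28709, -9116)) = Add(3842, -37825) = -33983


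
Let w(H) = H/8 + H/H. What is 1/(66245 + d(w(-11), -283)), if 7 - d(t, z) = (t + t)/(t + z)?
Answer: 2267/150193278 ≈ 1.5094e-5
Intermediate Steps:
w(H) = 1 + H/8 (w(H) = H*(1/8) + 1 = H/8 + 1 = 1 + H/8)
d(t, z) = 7 - 2*t/(t + z) (d(t, z) = 7 - (t + t)/(t + z) = 7 - 2*t/(t + z))
1/(66245 + d(w(-11), -283)) = 1/(66245 + (5*(1 + (1/8)*(-11)) + 7*(-283))/((1 + (1/8)*(-11)) - 283)) = 1/(66245 + (5*(1 - 11/8) - 1981)/((1 - 11/8) - 283)) = 1/(66245 + (5*(-3/8) - 1981)/(-3/8 - 283)) = 1/(66245 + (-15/8 - 1981)/(-2267/8)) = 1/(66245 - 8/2267*(-15863/8)) = 1/(66245 + 15863/2267) = 1/(150193278/2267) = 2267/150193278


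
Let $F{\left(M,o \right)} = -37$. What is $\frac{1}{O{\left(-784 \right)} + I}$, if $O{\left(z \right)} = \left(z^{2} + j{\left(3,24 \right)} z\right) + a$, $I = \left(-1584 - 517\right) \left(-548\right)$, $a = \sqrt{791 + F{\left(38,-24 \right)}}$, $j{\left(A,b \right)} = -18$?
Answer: $\frac{68466}{121877422027} - \frac{\sqrt{754}}{3168812972702} \approx 5.6175 \cdot 10^{-7}$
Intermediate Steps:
$a = \sqrt{754}$ ($a = \sqrt{791 - 37} = \sqrt{754} \approx 27.459$)
$I = 1151348$ ($I = \left(-2101\right) \left(-548\right) = 1151348$)
$O{\left(z \right)} = \sqrt{754} + z^{2} - 18 z$ ($O{\left(z \right)} = \left(z^{2} - 18 z\right) + \sqrt{754} = \sqrt{754} + z^{2} - 18 z$)
$\frac{1}{O{\left(-784 \right)} + I} = \frac{1}{\left(\sqrt{754} + \left(-784\right)^{2} - -14112\right) + 1151348} = \frac{1}{\left(\sqrt{754} + 614656 + 14112\right) + 1151348} = \frac{1}{\left(628768 + \sqrt{754}\right) + 1151348} = \frac{1}{1780116 + \sqrt{754}}$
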